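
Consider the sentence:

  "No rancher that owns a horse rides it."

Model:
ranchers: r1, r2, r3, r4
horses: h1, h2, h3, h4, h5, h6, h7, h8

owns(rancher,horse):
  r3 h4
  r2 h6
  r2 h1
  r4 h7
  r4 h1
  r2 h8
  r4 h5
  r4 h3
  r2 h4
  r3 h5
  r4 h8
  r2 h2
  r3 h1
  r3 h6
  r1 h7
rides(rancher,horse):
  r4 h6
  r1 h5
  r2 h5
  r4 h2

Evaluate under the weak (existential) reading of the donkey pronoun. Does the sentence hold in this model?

True

"it" takes "a horse" as antecedent — a donkey pronoun bound across the clause boundary.
Truth condition: for no (r,h) with owns(r,h) does rides(r,h) hold.
Restrictor pairs — does the scope hold? (r1,h7):fails  (r2,h1):fails  (r2,h2):fails  (r2,h4):fails  (r2,h6):fails  (r2,h8):fails  (r3,h1):fails  (r3,h4):fails  (r3,h5):fails  (r3,h6):fails  (r4,h1):fails  (r4,h3):fails  (r4,h5):fails  (r4,h7):fails  (r4,h8):fails
Scope holds for no restrictor pair, so the sentence is true.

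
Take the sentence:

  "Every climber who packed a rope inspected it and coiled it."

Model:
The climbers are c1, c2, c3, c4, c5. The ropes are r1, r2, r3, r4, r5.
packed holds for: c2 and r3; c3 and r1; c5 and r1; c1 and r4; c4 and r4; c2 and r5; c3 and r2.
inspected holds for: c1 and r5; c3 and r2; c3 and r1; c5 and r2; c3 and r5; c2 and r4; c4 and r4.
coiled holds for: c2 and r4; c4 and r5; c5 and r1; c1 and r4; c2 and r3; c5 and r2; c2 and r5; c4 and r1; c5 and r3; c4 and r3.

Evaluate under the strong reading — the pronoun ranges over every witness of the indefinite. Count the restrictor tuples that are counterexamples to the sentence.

7

"it" takes "a rope" as antecedent — a donkey pronoun bound across the clause boundary.
Strong reading: for every (c,r) with packed(c,r), inspected(c,r) ∧ coiled(c,r).
Restrictor pairs: (c1,r4) ✗  (c2,r3) ✗  (c2,r5) ✗  (c3,r1) ✗  (c3,r2) ✗  (c4,r4) ✗  (c5,r1) ✗
Counterexamples (restrictor pairs failing the scope): 7.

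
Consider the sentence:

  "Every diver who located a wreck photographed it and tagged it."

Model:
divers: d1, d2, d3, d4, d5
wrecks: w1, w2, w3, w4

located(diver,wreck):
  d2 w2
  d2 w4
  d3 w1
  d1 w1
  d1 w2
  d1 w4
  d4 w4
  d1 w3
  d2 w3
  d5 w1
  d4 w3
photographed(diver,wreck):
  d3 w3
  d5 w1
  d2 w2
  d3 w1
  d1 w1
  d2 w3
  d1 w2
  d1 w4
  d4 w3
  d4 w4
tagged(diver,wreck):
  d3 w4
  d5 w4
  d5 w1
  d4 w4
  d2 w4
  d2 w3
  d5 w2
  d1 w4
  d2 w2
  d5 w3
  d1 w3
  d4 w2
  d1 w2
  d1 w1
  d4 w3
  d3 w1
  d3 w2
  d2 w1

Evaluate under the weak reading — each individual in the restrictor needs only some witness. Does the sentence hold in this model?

"it" takes "a wreck" as antecedent — a donkey pronoun bound across the clause boundary.
Weak reading: every diver d with some located-wreck has at least one located-wreck w such that photographed(d,w) ∧ tagged(d,w).
Per diver: d1:✓  d2:✓  d3:✓  d4:✓  d5:✓
Every diver in the restrictor has a witness.

True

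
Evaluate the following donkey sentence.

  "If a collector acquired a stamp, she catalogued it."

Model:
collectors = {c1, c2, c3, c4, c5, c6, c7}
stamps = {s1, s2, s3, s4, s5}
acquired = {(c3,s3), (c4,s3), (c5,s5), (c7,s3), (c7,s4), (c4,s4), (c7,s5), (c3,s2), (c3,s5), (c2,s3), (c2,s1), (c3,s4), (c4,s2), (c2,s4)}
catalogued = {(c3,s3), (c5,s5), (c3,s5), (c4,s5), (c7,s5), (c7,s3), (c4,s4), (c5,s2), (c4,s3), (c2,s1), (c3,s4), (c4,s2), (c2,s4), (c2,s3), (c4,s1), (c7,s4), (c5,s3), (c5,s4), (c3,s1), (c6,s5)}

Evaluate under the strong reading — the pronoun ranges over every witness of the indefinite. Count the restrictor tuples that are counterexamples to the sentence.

"it" takes "a stamp" as antecedent — a donkey pronoun bound across the clause boundary.
Strong reading: for every (c,s) with acquired(c,s), catalogued(c,s).
Restrictor pairs: (c2,s1) ✓  (c2,s3) ✓  (c2,s4) ✓  (c3,s2) ✗  (c3,s3) ✓  (c3,s4) ✓  (c3,s5) ✓  (c4,s2) ✓  (c4,s3) ✓  (c4,s4) ✓  (c5,s5) ✓  (c7,s3) ✓  (c7,s4) ✓  (c7,s5) ✓
Counterexamples (restrictor pairs failing the scope): 1.

1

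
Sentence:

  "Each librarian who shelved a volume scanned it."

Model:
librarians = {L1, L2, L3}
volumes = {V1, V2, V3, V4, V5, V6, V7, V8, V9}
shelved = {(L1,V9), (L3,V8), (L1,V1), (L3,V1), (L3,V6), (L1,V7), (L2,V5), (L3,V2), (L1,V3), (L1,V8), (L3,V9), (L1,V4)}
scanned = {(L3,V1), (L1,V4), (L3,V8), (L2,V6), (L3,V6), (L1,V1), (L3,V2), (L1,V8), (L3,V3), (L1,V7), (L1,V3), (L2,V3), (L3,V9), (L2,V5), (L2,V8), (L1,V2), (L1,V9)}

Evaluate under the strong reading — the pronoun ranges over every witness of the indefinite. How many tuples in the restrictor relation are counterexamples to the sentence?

0

"it" takes "a volume" as antecedent — a donkey pronoun bound across the clause boundary.
Strong reading: for every (l,v) with shelved(l,v), scanned(l,v).
Restrictor pairs: (L1,V1) ✓  (L1,V3) ✓  (L1,V4) ✓  (L1,V7) ✓  (L1,V8) ✓  (L1,V9) ✓  (L2,V5) ✓  (L3,V1) ✓  (L3,V2) ✓  (L3,V6) ✓  (L3,V8) ✓  (L3,V9) ✓
Counterexamples (restrictor pairs failing the scope): 0.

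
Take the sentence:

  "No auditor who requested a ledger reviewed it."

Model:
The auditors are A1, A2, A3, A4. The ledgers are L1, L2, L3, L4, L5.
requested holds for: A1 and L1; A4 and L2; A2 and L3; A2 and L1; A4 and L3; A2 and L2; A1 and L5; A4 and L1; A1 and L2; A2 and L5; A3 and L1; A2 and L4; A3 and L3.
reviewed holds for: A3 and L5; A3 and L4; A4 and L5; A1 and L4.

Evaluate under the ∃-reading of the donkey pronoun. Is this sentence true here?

True

"it" takes "a ledger" as antecedent — a donkey pronoun bound across the clause boundary.
Truth condition: for no (a,l) with requested(a,l) does reviewed(a,l) hold.
Restrictor pairs — does the scope hold? (A1,L1):fails  (A1,L2):fails  (A1,L5):fails  (A2,L1):fails  (A2,L2):fails  (A2,L3):fails  (A2,L4):fails  (A2,L5):fails  (A3,L1):fails  (A3,L3):fails  (A4,L1):fails  (A4,L2):fails  (A4,L3):fails
Scope holds for no restrictor pair, so the sentence is true.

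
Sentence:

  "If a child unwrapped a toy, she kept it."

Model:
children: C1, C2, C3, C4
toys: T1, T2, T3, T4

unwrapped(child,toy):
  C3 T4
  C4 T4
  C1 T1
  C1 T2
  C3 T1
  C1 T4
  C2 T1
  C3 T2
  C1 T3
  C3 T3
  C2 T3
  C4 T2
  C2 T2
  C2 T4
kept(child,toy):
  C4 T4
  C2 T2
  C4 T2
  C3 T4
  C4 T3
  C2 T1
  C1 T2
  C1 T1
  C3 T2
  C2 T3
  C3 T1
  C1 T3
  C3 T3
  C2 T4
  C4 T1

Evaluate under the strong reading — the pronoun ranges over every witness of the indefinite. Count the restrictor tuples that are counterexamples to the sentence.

"it" takes "a toy" as antecedent — a donkey pronoun bound across the clause boundary.
Strong reading: for every (c,t) with unwrapped(c,t), kept(c,t).
Restrictor pairs: (C1,T1) ✓  (C1,T2) ✓  (C1,T3) ✓  (C1,T4) ✗  (C2,T1) ✓  (C2,T2) ✓  (C2,T3) ✓  (C2,T4) ✓  (C3,T1) ✓  (C3,T2) ✓  (C3,T3) ✓  (C3,T4) ✓  (C4,T2) ✓  (C4,T4) ✓
Counterexamples (restrictor pairs failing the scope): 1.

1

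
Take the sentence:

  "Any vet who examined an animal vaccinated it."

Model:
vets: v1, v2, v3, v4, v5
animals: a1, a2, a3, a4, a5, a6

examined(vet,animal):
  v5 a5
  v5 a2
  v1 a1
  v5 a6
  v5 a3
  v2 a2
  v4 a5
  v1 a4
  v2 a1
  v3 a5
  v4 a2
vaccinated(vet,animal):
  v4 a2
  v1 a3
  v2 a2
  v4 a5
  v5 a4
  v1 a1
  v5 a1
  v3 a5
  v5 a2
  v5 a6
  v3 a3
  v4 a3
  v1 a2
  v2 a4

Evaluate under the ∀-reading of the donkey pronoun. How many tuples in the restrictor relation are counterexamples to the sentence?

4

"it" takes "an animal" as antecedent — a donkey pronoun bound across the clause boundary.
Strong reading: for every (v,a) with examined(v,a), vaccinated(v,a).
Restrictor pairs: (v1,a1) ✓  (v1,a4) ✗  (v2,a1) ✗  (v2,a2) ✓  (v3,a5) ✓  (v4,a2) ✓  (v4,a5) ✓  (v5,a2) ✓  (v5,a3) ✗  (v5,a5) ✗  (v5,a6) ✓
Counterexamples (restrictor pairs failing the scope): 4.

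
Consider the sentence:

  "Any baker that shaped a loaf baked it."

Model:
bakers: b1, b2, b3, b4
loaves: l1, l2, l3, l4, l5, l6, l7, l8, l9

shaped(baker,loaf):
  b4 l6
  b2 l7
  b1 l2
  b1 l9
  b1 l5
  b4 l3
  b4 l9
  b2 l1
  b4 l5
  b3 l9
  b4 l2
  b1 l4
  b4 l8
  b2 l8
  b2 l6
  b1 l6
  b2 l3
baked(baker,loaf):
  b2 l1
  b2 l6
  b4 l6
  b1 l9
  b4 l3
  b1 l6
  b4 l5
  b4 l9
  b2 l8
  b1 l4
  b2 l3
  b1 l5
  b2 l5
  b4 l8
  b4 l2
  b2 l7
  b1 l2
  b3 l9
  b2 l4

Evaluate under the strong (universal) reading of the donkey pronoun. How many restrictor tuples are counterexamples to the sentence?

0

"it" takes "a loaf" as antecedent — a donkey pronoun bound across the clause boundary.
Strong reading: for every (b,l) with shaped(b,l), baked(b,l).
Restrictor pairs: (b1,l2) ✓  (b1,l4) ✓  (b1,l5) ✓  (b1,l6) ✓  (b1,l9) ✓  (b2,l1) ✓  (b2,l3) ✓  (b2,l6) ✓  (b2,l7) ✓  (b2,l8) ✓  (b3,l9) ✓  (b4,l2) ✓  (b4,l3) ✓  (b4,l5) ✓  (b4,l6) ✓  (b4,l8) ✓  (b4,l9) ✓
Counterexamples (restrictor pairs failing the scope): 0.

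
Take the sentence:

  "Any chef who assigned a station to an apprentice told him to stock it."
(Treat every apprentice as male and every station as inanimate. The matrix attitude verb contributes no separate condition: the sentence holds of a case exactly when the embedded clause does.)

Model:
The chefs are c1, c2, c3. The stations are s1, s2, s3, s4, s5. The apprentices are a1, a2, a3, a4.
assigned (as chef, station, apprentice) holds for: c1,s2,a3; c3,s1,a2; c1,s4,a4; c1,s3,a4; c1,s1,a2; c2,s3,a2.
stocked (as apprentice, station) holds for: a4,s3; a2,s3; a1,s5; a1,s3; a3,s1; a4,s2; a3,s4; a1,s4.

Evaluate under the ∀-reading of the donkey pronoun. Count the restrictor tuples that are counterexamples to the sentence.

4

"him" takes "an apprentice" as antecedent and "it" takes "a station"; both are donkey pronouns co-varying with the restrictor.
Strong reading: for every (c,s,a) with assigned(c,s,a), stocked(a,s).
Restrictor triples: (c1,s1,a2)→stocked(a2,s1) ✗  (c1,s2,a3)→stocked(a3,s2) ✗  (c1,s3,a4)→stocked(a4,s3) ✓  (c1,s4,a4)→stocked(a4,s4) ✗  (c2,s3,a2)→stocked(a2,s3) ✓  (c3,s1,a2)→stocked(a2,s1) ✗
Counterexamples (restrictor triples failing the scope): 4.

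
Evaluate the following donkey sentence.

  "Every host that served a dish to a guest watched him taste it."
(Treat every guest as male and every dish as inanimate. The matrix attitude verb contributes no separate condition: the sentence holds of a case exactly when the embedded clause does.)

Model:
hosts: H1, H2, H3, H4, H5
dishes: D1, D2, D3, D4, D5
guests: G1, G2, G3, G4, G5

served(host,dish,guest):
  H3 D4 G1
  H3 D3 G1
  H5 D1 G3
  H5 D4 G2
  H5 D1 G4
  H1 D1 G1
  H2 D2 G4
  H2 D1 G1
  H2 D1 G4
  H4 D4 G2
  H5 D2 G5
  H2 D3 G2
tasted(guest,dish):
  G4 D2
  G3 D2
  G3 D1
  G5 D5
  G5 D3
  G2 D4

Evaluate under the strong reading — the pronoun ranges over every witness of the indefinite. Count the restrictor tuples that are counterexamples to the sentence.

"him" takes "a guest" as antecedent and "it" takes "a dish"; both are donkey pronouns co-varying with the restrictor.
Strong reading: for every (h,d,g) with served(h,d,g), tasted(g,d).
Restrictor triples: (H1,D1,G1)→tasted(G1,D1) ✗  (H2,D1,G1)→tasted(G1,D1) ✗  (H2,D1,G4)→tasted(G4,D1) ✗  (H2,D2,G4)→tasted(G4,D2) ✓  (H2,D3,G2)→tasted(G2,D3) ✗  (H3,D3,G1)→tasted(G1,D3) ✗  (H3,D4,G1)→tasted(G1,D4) ✗  (H4,D4,G2)→tasted(G2,D4) ✓  (H5,D1,G3)→tasted(G3,D1) ✓  (H5,D1,G4)→tasted(G4,D1) ✗  (H5,D2,G5)→tasted(G5,D2) ✗  (H5,D4,G2)→tasted(G2,D4) ✓
Counterexamples (restrictor triples failing the scope): 8.

8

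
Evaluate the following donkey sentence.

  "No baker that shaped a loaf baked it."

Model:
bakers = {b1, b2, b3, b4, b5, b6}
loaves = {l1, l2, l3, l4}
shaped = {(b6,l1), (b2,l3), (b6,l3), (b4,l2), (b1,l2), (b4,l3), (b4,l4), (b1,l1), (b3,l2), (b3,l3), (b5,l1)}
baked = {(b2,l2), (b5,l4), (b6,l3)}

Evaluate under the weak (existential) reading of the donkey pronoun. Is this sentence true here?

"it" takes "a loaf" as antecedent — a donkey pronoun bound across the clause boundary.
Truth condition: for no (b,l) with shaped(b,l) does baked(b,l) hold.
Restrictor pairs — does the scope hold? (b1,l1):fails  (b1,l2):fails  (b2,l3):fails  (b3,l2):fails  (b3,l3):fails  (b4,l2):fails  (b4,l3):fails  (b4,l4):fails  (b5,l1):fails  (b6,l1):fails  (b6,l3):holds
Scope holds for 1 pair(s), so the sentence is false.

False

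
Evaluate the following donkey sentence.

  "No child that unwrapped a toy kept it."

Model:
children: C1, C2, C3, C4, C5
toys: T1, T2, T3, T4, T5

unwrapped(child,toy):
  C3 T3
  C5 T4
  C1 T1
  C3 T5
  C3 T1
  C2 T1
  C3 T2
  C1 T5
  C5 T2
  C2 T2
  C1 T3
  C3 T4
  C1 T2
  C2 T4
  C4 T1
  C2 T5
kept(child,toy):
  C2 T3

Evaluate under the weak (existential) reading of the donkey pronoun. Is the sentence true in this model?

True

"it" takes "a toy" as antecedent — a donkey pronoun bound across the clause boundary.
Truth condition: for no (c,t) with unwrapped(c,t) does kept(c,t) hold.
Restrictor pairs — does the scope hold? (C1,T1):fails  (C1,T2):fails  (C1,T3):fails  (C1,T5):fails  (C2,T1):fails  (C2,T2):fails  (C2,T4):fails  (C2,T5):fails  (C3,T1):fails  (C3,T2):fails  (C3,T3):fails  (C3,T4):fails  (C3,T5):fails  (C4,T1):fails  (C5,T2):fails  (C5,T4):fails
Scope holds for no restrictor pair, so the sentence is true.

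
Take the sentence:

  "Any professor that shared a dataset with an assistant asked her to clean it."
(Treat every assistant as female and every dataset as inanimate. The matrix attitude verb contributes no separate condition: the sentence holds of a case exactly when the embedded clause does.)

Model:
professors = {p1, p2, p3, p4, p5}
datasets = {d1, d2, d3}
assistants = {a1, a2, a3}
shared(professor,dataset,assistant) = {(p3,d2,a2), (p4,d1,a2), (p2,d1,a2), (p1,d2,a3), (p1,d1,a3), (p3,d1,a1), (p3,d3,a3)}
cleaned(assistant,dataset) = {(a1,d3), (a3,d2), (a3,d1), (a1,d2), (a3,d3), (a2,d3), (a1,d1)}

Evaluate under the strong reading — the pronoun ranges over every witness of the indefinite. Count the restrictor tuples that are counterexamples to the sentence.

"her" takes "an assistant" as antecedent and "it" takes "a dataset"; both are donkey pronouns co-varying with the restrictor.
Strong reading: for every (p,d,a) with shared(p,d,a), cleaned(a,d).
Restrictor triples: (p1,d1,a3)→cleaned(a3,d1) ✓  (p1,d2,a3)→cleaned(a3,d2) ✓  (p2,d1,a2)→cleaned(a2,d1) ✗  (p3,d1,a1)→cleaned(a1,d1) ✓  (p3,d2,a2)→cleaned(a2,d2) ✗  (p3,d3,a3)→cleaned(a3,d3) ✓  (p4,d1,a2)→cleaned(a2,d1) ✗
Counterexamples (restrictor triples failing the scope): 3.

3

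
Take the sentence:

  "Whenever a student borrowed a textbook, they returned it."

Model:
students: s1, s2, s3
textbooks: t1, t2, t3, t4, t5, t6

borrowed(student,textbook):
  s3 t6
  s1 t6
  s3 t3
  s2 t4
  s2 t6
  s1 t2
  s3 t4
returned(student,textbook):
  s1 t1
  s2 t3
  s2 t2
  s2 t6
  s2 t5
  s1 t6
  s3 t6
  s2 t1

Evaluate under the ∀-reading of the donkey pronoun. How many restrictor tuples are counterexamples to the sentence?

"it" takes "a textbook" as antecedent — a donkey pronoun bound across the clause boundary.
Strong reading: for every (s,t) with borrowed(s,t), returned(s,t).
Restrictor pairs: (s1,t2) ✗  (s1,t6) ✓  (s2,t4) ✗  (s2,t6) ✓  (s3,t3) ✗  (s3,t4) ✗  (s3,t6) ✓
Counterexamples (restrictor pairs failing the scope): 4.

4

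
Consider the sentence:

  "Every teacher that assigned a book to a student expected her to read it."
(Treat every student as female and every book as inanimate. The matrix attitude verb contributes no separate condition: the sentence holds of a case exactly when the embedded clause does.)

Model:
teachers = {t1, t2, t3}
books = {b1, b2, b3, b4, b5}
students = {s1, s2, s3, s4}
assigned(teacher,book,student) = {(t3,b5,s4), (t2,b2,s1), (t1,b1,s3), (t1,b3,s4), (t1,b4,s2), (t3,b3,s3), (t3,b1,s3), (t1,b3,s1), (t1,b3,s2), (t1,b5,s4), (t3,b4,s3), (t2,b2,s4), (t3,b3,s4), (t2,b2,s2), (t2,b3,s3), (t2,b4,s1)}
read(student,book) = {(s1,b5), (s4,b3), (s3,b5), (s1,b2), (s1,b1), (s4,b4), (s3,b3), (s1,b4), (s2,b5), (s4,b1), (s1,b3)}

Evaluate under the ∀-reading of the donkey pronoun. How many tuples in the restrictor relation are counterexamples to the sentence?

"her" takes "a student" as antecedent and "it" takes "a book"; both are donkey pronouns co-varying with the restrictor.
Strong reading: for every (t,b,s) with assigned(t,b,s), read(s,b).
Restrictor triples: (t1,b1,s3)→read(s3,b1) ✗  (t1,b3,s1)→read(s1,b3) ✓  (t1,b3,s2)→read(s2,b3) ✗  (t1,b3,s4)→read(s4,b3) ✓  (t1,b4,s2)→read(s2,b4) ✗  (t1,b5,s4)→read(s4,b5) ✗  (t2,b2,s1)→read(s1,b2) ✓  (t2,b2,s2)→read(s2,b2) ✗  (t2,b2,s4)→read(s4,b2) ✗  (t2,b3,s3)→read(s3,b3) ✓  (t2,b4,s1)→read(s1,b4) ✓  (t3,b1,s3)→read(s3,b1) ✗  (t3,b3,s3)→read(s3,b3) ✓  (t3,b3,s4)→read(s4,b3) ✓  (t3,b4,s3)→read(s3,b4) ✗  (t3,b5,s4)→read(s4,b5) ✗
Counterexamples (restrictor triples failing the scope): 9.

9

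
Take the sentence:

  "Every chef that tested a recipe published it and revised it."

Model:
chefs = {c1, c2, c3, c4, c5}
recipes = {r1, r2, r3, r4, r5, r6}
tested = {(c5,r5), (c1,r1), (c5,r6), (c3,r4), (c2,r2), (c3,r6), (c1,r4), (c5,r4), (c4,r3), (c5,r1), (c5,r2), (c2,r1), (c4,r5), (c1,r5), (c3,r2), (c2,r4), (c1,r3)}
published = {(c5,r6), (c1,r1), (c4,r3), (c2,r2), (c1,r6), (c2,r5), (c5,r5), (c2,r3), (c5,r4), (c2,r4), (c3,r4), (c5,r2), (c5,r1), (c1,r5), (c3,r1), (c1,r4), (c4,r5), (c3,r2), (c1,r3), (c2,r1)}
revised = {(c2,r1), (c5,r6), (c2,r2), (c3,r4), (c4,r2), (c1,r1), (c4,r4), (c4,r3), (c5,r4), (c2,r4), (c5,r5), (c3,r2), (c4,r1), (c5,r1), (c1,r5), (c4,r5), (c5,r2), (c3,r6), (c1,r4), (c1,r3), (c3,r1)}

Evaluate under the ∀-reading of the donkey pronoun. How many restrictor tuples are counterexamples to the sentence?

1

"it" takes "a recipe" as antecedent — a donkey pronoun bound across the clause boundary.
Strong reading: for every (c,r) with tested(c,r), published(c,r) ∧ revised(c,r).
Restrictor pairs: (c1,r1) ✓  (c1,r3) ✓  (c1,r4) ✓  (c1,r5) ✓  (c2,r1) ✓  (c2,r2) ✓  (c2,r4) ✓  (c3,r2) ✓  (c3,r4) ✓  (c3,r6) ✗  (c4,r3) ✓  (c4,r5) ✓  (c5,r1) ✓  (c5,r2) ✓  (c5,r4) ✓  (c5,r5) ✓  (c5,r6) ✓
Counterexamples (restrictor pairs failing the scope): 1.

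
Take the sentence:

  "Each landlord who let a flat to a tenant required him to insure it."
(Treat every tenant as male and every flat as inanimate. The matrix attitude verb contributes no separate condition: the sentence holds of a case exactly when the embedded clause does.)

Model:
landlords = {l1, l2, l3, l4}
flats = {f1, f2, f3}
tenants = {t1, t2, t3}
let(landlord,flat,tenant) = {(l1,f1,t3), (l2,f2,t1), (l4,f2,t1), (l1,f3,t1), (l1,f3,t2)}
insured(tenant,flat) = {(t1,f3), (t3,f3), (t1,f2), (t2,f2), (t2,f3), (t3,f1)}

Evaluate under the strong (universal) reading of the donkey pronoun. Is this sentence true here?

True

"him" takes "a tenant" as antecedent and "it" takes "a flat"; both are donkey pronouns co-varying with the restrictor.
Strong reading: for every (l,f,t) with let(l,f,t), insured(t,f).
Restrictor triples: (l1,f1,t3)→insured(t3,f1) ✓  (l1,f3,t1)→insured(t1,f3) ✓  (l1,f3,t2)→insured(t2,f3) ✓  (l2,f2,t1)→insured(t1,f2) ✓  (l4,f2,t1)→insured(t1,f2) ✓
Every restrictor triple satisfies the scope.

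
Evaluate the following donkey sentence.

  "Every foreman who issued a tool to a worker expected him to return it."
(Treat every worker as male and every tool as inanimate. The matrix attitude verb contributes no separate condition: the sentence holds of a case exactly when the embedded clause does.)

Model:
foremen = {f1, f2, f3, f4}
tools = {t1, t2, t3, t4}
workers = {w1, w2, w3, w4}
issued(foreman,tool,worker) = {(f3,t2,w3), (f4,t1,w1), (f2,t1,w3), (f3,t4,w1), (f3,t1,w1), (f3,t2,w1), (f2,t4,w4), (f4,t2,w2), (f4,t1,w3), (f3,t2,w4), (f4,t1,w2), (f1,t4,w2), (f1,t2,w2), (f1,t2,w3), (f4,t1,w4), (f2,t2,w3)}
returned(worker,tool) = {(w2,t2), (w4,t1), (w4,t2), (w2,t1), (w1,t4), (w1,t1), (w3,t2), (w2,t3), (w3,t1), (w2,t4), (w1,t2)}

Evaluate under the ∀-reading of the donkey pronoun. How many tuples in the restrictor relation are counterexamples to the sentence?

"him" takes "a worker" as antecedent and "it" takes "a tool"; both are donkey pronouns co-varying with the restrictor.
Strong reading: for every (f,t,w) with issued(f,t,w), returned(w,t).
Restrictor triples: (f1,t2,w2)→returned(w2,t2) ✓  (f1,t2,w3)→returned(w3,t2) ✓  (f1,t4,w2)→returned(w2,t4) ✓  (f2,t1,w3)→returned(w3,t1) ✓  (f2,t2,w3)→returned(w3,t2) ✓  (f2,t4,w4)→returned(w4,t4) ✗  (f3,t1,w1)→returned(w1,t1) ✓  (f3,t2,w1)→returned(w1,t2) ✓  (f3,t2,w3)→returned(w3,t2) ✓  (f3,t2,w4)→returned(w4,t2) ✓  (f3,t4,w1)→returned(w1,t4) ✓  (f4,t1,w1)→returned(w1,t1) ✓  (f4,t1,w2)→returned(w2,t1) ✓  (f4,t1,w3)→returned(w3,t1) ✓  (f4,t1,w4)→returned(w4,t1) ✓  (f4,t2,w2)→returned(w2,t2) ✓
Counterexamples (restrictor triples failing the scope): 1.

1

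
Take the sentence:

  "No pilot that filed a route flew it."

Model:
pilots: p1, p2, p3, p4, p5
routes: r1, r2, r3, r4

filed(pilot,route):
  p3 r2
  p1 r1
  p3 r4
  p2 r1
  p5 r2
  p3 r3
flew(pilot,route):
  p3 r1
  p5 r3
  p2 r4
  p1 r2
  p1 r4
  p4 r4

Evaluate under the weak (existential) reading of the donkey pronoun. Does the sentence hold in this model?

True

"it" takes "a route" as antecedent — a donkey pronoun bound across the clause boundary.
Truth condition: for no (p,r) with filed(p,r) does flew(p,r) hold.
Restrictor pairs — does the scope hold? (p1,r1):fails  (p2,r1):fails  (p3,r2):fails  (p3,r3):fails  (p3,r4):fails  (p5,r2):fails
Scope holds for no restrictor pair, so the sentence is true.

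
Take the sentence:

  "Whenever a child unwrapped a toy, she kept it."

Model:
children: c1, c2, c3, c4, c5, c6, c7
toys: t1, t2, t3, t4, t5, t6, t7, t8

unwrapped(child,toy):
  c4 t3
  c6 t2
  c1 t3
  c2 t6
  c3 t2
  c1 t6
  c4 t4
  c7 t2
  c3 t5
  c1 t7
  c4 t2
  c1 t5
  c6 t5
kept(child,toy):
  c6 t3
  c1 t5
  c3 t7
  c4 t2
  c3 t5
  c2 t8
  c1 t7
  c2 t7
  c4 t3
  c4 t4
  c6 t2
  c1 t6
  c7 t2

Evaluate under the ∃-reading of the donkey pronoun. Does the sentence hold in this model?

False

"it" takes "a toy" as antecedent — a donkey pronoun bound across the clause boundary.
Weak reading: every child c with some unwrapped-toy has at least one unwrapped-toy t such that kept(c,t).
Per child: c1:✓  c2:✗  c3:✓  c4:✓  c6:✓  c7:✓
c2 has no witness among its unwrapped-toys.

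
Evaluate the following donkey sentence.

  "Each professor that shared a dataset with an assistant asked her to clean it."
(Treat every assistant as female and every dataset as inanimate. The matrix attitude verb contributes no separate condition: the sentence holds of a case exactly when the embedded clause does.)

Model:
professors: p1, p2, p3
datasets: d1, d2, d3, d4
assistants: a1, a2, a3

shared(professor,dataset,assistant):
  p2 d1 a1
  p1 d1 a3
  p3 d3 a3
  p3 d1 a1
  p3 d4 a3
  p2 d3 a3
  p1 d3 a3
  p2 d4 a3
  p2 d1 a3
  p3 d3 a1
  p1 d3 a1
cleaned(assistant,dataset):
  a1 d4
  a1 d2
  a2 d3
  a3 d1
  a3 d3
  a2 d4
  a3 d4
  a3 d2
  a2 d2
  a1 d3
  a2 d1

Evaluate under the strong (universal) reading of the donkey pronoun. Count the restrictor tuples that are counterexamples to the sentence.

2

"her" takes "an assistant" as antecedent and "it" takes "a dataset"; both are donkey pronouns co-varying with the restrictor.
Strong reading: for every (p,d,a) with shared(p,d,a), cleaned(a,d).
Restrictor triples: (p1,d1,a3)→cleaned(a3,d1) ✓  (p1,d3,a1)→cleaned(a1,d3) ✓  (p1,d3,a3)→cleaned(a3,d3) ✓  (p2,d1,a1)→cleaned(a1,d1) ✗  (p2,d1,a3)→cleaned(a3,d1) ✓  (p2,d3,a3)→cleaned(a3,d3) ✓  (p2,d4,a3)→cleaned(a3,d4) ✓  (p3,d1,a1)→cleaned(a1,d1) ✗  (p3,d3,a1)→cleaned(a1,d3) ✓  (p3,d3,a3)→cleaned(a3,d3) ✓  (p3,d4,a3)→cleaned(a3,d4) ✓
Counterexamples (restrictor triples failing the scope): 2.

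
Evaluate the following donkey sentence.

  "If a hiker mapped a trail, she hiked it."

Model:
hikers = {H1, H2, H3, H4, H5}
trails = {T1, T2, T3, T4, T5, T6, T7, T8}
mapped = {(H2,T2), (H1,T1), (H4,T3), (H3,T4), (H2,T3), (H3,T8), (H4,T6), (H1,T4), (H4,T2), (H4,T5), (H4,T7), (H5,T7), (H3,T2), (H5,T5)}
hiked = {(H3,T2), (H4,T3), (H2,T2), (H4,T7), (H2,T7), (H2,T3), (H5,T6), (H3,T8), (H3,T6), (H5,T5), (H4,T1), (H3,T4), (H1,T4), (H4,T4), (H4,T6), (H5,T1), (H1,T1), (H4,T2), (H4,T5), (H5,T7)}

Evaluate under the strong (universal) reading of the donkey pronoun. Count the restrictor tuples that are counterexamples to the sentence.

0

"it" takes "a trail" as antecedent — a donkey pronoun bound across the clause boundary.
Strong reading: for every (h,t) with mapped(h,t), hiked(h,t).
Restrictor pairs: (H1,T1) ✓  (H1,T4) ✓  (H2,T2) ✓  (H2,T3) ✓  (H3,T2) ✓  (H3,T4) ✓  (H3,T8) ✓  (H4,T2) ✓  (H4,T3) ✓  (H4,T5) ✓  (H4,T6) ✓  (H4,T7) ✓  (H5,T5) ✓  (H5,T7) ✓
Counterexamples (restrictor pairs failing the scope): 0.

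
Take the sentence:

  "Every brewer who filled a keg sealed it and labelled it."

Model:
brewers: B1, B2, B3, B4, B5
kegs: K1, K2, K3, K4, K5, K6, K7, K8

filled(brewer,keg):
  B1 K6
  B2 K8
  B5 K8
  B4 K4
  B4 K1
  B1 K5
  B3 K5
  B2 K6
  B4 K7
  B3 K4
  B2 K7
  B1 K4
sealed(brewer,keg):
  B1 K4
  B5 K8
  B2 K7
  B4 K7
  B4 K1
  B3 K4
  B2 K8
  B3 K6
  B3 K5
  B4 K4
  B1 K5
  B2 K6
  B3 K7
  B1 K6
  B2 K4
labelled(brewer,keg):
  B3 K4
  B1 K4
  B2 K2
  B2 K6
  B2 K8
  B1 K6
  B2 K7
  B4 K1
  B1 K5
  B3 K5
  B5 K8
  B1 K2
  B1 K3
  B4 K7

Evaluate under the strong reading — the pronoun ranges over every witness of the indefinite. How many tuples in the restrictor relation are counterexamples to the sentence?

1

"it" takes "a keg" as antecedent — a donkey pronoun bound across the clause boundary.
Strong reading: for every (b,k) with filled(b,k), sealed(b,k) ∧ labelled(b,k).
Restrictor pairs: (B1,K4) ✓  (B1,K5) ✓  (B1,K6) ✓  (B2,K6) ✓  (B2,K7) ✓  (B2,K8) ✓  (B3,K4) ✓  (B3,K5) ✓  (B4,K1) ✓  (B4,K4) ✗  (B4,K7) ✓  (B5,K8) ✓
Counterexamples (restrictor pairs failing the scope): 1.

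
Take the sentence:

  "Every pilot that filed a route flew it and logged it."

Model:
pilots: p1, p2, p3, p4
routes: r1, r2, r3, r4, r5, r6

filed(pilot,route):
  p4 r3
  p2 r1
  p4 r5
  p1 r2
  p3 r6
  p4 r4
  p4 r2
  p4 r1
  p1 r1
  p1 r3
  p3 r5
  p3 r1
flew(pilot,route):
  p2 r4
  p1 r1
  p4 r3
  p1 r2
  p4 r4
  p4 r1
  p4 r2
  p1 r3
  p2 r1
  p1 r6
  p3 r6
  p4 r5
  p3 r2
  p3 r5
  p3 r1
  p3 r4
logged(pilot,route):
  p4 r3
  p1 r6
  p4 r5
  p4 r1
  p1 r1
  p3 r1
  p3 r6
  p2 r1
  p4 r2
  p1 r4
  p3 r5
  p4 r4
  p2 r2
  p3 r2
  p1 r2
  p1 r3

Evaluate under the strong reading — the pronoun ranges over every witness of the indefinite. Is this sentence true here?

"it" takes "a route" as antecedent — a donkey pronoun bound across the clause boundary.
Strong reading: for every (p,r) with filed(p,r), flew(p,r) ∧ logged(p,r).
Restrictor pairs: (p1,r1) ✓  (p1,r2) ✓  (p1,r3) ✓  (p2,r1) ✓  (p3,r1) ✓  (p3,r5) ✓  (p3,r6) ✓  (p4,r1) ✓  (p4,r2) ✓  (p4,r3) ✓  (p4,r4) ✓  (p4,r5) ✓
Every restrictor pair satisfies the scope.

True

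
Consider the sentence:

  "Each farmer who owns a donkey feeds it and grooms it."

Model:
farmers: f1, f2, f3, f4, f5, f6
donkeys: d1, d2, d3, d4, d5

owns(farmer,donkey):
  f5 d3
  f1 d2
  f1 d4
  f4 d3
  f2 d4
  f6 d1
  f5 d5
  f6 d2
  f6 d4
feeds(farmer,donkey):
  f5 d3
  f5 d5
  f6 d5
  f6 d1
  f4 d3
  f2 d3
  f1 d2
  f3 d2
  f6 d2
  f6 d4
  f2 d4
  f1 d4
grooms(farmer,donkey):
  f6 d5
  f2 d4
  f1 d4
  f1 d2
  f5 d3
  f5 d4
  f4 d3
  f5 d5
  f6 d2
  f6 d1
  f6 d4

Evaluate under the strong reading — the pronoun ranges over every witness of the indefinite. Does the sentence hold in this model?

True

"it" takes "a donkey" as antecedent — a donkey pronoun bound across the clause boundary.
Strong reading: for every (f,d) with owns(f,d), feeds(f,d) ∧ grooms(f,d).
Restrictor pairs: (f1,d2) ✓  (f1,d4) ✓  (f2,d4) ✓  (f4,d3) ✓  (f5,d3) ✓  (f5,d5) ✓  (f6,d1) ✓  (f6,d2) ✓  (f6,d4) ✓
Every restrictor pair satisfies the scope.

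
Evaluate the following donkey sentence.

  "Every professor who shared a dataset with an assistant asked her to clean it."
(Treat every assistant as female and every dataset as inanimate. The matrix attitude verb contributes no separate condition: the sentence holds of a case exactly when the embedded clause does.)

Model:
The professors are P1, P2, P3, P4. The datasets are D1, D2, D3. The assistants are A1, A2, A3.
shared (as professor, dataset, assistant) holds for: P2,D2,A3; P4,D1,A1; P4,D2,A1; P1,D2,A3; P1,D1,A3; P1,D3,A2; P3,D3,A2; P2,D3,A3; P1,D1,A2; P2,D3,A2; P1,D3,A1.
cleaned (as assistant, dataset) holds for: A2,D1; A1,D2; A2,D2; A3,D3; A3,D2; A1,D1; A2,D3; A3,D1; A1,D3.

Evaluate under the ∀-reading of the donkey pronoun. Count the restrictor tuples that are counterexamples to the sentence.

"her" takes "an assistant" as antecedent and "it" takes "a dataset"; both are donkey pronouns co-varying with the restrictor.
Strong reading: for every (p,d,a) with shared(p,d,a), cleaned(a,d).
Restrictor triples: (P1,D1,A2)→cleaned(A2,D1) ✓  (P1,D1,A3)→cleaned(A3,D1) ✓  (P1,D2,A3)→cleaned(A3,D2) ✓  (P1,D3,A1)→cleaned(A1,D3) ✓  (P1,D3,A2)→cleaned(A2,D3) ✓  (P2,D2,A3)→cleaned(A3,D2) ✓  (P2,D3,A2)→cleaned(A2,D3) ✓  (P2,D3,A3)→cleaned(A3,D3) ✓  (P3,D3,A2)→cleaned(A2,D3) ✓  (P4,D1,A1)→cleaned(A1,D1) ✓  (P4,D2,A1)→cleaned(A1,D2) ✓
Counterexamples (restrictor triples failing the scope): 0.

0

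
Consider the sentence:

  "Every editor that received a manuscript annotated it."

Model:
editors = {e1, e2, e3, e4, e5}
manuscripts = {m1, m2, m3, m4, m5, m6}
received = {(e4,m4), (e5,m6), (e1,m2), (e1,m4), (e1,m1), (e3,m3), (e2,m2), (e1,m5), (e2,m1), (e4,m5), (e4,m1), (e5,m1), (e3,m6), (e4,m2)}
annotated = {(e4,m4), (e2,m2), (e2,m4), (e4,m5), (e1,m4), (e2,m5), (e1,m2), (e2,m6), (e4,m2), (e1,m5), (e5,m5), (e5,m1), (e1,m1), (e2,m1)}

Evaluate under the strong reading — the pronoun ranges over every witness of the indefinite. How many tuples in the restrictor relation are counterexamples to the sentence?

4

"it" takes "a manuscript" as antecedent — a donkey pronoun bound across the clause boundary.
Strong reading: for every (e,m) with received(e,m), annotated(e,m).
Restrictor pairs: (e1,m1) ✓  (e1,m2) ✓  (e1,m4) ✓  (e1,m5) ✓  (e2,m1) ✓  (e2,m2) ✓  (e3,m3) ✗  (e3,m6) ✗  (e4,m1) ✗  (e4,m2) ✓  (e4,m4) ✓  (e4,m5) ✓  (e5,m1) ✓  (e5,m6) ✗
Counterexamples (restrictor pairs failing the scope): 4.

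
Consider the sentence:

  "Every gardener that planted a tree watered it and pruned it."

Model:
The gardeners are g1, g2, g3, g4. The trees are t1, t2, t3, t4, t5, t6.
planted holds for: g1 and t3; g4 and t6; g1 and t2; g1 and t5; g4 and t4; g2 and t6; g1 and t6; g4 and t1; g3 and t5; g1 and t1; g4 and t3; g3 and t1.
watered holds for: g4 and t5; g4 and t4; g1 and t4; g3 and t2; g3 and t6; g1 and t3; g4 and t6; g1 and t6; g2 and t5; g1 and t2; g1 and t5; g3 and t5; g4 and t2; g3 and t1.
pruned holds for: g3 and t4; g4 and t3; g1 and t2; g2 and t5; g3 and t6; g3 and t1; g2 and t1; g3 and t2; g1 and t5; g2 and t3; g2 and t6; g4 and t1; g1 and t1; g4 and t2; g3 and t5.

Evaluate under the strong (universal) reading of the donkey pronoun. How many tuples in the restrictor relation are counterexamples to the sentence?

8

"it" takes "a tree" as antecedent — a donkey pronoun bound across the clause boundary.
Strong reading: for every (g,t) with planted(g,t), watered(g,t) ∧ pruned(g,t).
Restrictor pairs: (g1,t1) ✗  (g1,t2) ✓  (g1,t3) ✗  (g1,t5) ✓  (g1,t6) ✗  (g2,t6) ✗  (g3,t1) ✓  (g3,t5) ✓  (g4,t1) ✗  (g4,t3) ✗  (g4,t4) ✗  (g4,t6) ✗
Counterexamples (restrictor pairs failing the scope): 8.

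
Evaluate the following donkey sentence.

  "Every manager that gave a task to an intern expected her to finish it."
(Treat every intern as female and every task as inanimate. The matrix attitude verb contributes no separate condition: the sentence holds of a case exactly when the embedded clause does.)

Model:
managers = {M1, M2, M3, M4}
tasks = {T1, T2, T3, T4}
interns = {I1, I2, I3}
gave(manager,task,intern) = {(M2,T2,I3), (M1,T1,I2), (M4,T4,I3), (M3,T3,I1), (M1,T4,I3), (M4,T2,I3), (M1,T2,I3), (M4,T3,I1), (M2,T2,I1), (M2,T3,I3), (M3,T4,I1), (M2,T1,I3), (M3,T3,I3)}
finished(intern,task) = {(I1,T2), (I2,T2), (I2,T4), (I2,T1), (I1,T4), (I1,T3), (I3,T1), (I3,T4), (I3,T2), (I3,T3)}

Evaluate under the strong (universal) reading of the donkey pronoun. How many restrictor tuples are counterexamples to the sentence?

"her" takes "an intern" as antecedent and "it" takes "a task"; both are donkey pronouns co-varying with the restrictor.
Strong reading: for every (m,t,i) with gave(m,t,i), finished(i,t).
Restrictor triples: (M1,T1,I2)→finished(I2,T1) ✓  (M1,T2,I3)→finished(I3,T2) ✓  (M1,T4,I3)→finished(I3,T4) ✓  (M2,T1,I3)→finished(I3,T1) ✓  (M2,T2,I1)→finished(I1,T2) ✓  (M2,T2,I3)→finished(I3,T2) ✓  (M2,T3,I3)→finished(I3,T3) ✓  (M3,T3,I1)→finished(I1,T3) ✓  (M3,T3,I3)→finished(I3,T3) ✓  (M3,T4,I1)→finished(I1,T4) ✓  (M4,T2,I3)→finished(I3,T2) ✓  (M4,T3,I1)→finished(I1,T3) ✓  (M4,T4,I3)→finished(I3,T4) ✓
Counterexamples (restrictor triples failing the scope): 0.

0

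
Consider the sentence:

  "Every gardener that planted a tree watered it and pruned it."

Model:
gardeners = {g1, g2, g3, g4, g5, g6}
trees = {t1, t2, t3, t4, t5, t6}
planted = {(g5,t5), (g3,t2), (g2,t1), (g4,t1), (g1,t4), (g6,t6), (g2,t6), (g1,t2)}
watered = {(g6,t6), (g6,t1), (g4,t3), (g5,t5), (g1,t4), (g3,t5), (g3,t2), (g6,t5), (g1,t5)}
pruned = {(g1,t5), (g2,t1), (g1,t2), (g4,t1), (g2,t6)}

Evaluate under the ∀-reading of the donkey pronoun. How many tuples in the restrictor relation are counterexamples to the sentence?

"it" takes "a tree" as antecedent — a donkey pronoun bound across the clause boundary.
Strong reading: for every (g,t) with planted(g,t), watered(g,t) ∧ pruned(g,t).
Restrictor pairs: (g1,t2) ✗  (g1,t4) ✗  (g2,t1) ✗  (g2,t6) ✗  (g3,t2) ✗  (g4,t1) ✗  (g5,t5) ✗  (g6,t6) ✗
Counterexamples (restrictor pairs failing the scope): 8.

8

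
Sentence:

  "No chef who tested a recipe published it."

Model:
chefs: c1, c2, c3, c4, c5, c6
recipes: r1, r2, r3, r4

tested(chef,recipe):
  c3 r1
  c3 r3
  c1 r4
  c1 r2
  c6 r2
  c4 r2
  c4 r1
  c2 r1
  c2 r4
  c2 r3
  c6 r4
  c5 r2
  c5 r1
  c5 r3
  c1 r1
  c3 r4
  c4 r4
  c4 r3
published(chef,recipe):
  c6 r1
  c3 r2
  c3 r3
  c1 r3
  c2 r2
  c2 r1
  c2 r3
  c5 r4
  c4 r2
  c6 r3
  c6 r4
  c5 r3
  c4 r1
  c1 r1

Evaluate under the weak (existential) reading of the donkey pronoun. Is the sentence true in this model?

False

"it" takes "a recipe" as antecedent — a donkey pronoun bound across the clause boundary.
Truth condition: for no (c,r) with tested(c,r) does published(c,r) hold.
Restrictor pairs — does the scope hold? (c1,r1):holds  (c1,r2):fails  (c1,r4):fails  (c2,r1):holds  (c2,r3):holds  (c2,r4):fails  (c3,r1):fails  (c3,r3):holds  (c3,r4):fails  (c4,r1):holds  (c4,r2):holds  (c4,r3):fails  (c4,r4):fails  (c5,r1):fails  (c5,r2):fails  (c5,r3):holds  (c6,r2):fails  (c6,r4):holds
Scope holds for 8 pair(s), so the sentence is false.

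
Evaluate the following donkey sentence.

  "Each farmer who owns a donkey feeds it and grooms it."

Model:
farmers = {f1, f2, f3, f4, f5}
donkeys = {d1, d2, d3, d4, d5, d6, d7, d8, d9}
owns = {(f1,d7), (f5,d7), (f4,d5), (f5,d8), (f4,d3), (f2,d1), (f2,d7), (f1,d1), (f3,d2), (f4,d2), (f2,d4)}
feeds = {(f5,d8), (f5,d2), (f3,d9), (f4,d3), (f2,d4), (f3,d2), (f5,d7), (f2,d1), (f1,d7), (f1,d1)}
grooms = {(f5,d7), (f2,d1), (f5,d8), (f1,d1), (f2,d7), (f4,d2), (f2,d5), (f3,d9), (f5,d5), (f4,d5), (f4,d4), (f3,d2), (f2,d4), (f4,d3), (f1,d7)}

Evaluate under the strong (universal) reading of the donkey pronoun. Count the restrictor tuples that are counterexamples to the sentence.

"it" takes "a donkey" as antecedent — a donkey pronoun bound across the clause boundary.
Strong reading: for every (f,d) with owns(f,d), feeds(f,d) ∧ grooms(f,d).
Restrictor pairs: (f1,d1) ✓  (f1,d7) ✓  (f2,d1) ✓  (f2,d4) ✓  (f2,d7) ✗  (f3,d2) ✓  (f4,d2) ✗  (f4,d3) ✓  (f4,d5) ✗  (f5,d7) ✓  (f5,d8) ✓
Counterexamples (restrictor pairs failing the scope): 3.

3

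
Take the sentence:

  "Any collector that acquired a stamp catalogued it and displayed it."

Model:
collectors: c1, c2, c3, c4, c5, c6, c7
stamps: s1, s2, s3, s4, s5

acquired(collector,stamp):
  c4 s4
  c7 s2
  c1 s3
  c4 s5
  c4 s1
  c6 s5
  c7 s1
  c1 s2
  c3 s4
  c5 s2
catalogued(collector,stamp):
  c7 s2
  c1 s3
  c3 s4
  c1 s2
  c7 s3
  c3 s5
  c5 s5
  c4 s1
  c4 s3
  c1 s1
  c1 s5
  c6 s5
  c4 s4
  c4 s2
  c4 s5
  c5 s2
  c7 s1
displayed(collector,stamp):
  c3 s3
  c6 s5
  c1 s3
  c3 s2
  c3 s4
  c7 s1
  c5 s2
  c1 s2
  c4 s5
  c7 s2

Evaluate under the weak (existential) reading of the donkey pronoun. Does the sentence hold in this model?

"it" takes "a stamp" as antecedent — a donkey pronoun bound across the clause boundary.
Weak reading: every collector c with some acquired-stamp has at least one acquired-stamp s such that catalogued(c,s) ∧ displayed(c,s).
Per collector: c1:✓  c3:✓  c4:✓  c5:✓  c6:✓  c7:✓
Every collector in the restrictor has a witness.

True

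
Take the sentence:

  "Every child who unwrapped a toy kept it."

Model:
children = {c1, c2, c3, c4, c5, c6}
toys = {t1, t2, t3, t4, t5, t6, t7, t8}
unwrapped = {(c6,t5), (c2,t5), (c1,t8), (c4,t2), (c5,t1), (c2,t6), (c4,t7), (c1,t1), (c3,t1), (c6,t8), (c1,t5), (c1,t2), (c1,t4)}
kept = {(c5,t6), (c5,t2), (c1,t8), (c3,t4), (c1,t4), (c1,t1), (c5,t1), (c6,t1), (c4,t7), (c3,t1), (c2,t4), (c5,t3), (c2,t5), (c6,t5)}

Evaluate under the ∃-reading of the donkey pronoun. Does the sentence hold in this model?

"it" takes "a toy" as antecedent — a donkey pronoun bound across the clause boundary.
Weak reading: every child c with some unwrapped-toy has at least one unwrapped-toy t such that kept(c,t).
Per child: c1:✓  c2:✓  c3:✓  c4:✓  c5:✓  c6:✓
Every child in the restrictor has a witness.

True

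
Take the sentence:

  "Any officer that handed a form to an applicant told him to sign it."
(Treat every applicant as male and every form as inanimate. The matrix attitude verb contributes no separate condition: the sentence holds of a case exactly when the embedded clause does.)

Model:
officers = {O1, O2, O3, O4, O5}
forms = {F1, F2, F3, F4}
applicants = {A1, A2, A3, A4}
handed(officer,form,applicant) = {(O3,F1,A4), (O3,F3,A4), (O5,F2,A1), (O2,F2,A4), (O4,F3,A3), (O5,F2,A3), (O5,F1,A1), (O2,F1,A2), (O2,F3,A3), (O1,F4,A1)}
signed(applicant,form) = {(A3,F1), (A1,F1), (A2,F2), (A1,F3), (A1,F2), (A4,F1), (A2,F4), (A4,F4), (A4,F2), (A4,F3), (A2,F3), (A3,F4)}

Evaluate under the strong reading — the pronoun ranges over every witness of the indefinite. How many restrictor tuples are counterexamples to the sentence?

"him" takes "an applicant" as antecedent and "it" takes "a form"; both are donkey pronouns co-varying with the restrictor.
Strong reading: for every (o,f,a) with handed(o,f,a), signed(a,f).
Restrictor triples: (O1,F4,A1)→signed(A1,F4) ✗  (O2,F1,A2)→signed(A2,F1) ✗  (O2,F2,A4)→signed(A4,F2) ✓  (O2,F3,A3)→signed(A3,F3) ✗  (O3,F1,A4)→signed(A4,F1) ✓  (O3,F3,A4)→signed(A4,F3) ✓  (O4,F3,A3)→signed(A3,F3) ✗  (O5,F1,A1)→signed(A1,F1) ✓  (O5,F2,A1)→signed(A1,F2) ✓  (O5,F2,A3)→signed(A3,F2) ✗
Counterexamples (restrictor triples failing the scope): 5.

5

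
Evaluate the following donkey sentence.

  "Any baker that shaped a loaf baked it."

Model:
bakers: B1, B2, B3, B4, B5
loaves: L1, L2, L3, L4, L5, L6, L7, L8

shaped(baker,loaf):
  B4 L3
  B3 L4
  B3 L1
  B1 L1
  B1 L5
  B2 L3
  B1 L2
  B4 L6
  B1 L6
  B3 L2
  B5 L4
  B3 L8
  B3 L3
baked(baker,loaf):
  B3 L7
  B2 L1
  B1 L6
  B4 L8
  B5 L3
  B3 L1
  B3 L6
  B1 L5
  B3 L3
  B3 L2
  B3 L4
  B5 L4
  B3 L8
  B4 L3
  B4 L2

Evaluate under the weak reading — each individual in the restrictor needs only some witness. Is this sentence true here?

"it" takes "a loaf" as antecedent — a donkey pronoun bound across the clause boundary.
Weak reading: every baker b with some shaped-loaf has at least one shaped-loaf l such that baked(b,l).
Per baker: B1:✓  B2:✗  B3:✓  B4:✓  B5:✓
B2 has no witness among its shaped-loaves.

False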